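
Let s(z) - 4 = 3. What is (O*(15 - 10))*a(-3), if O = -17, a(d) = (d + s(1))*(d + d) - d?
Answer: 1785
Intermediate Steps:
s(z) = 7 (s(z) = 4 + 3 = 7)
a(d) = -d + 2*d*(7 + d) (a(d) = (d + 7)*(d + d) - d = (7 + d)*(2*d) - d = 2*d*(7 + d) - d = -d + 2*d*(7 + d))
(O*(15 - 10))*a(-3) = (-17*(15 - 10))*(-3*(13 + 2*(-3))) = (-17*5)*(-3*(13 - 6)) = -(-255)*7 = -85*(-21) = 1785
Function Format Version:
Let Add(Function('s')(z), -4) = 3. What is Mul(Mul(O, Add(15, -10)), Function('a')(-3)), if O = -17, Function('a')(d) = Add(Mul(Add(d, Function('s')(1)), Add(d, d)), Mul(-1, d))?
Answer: 1785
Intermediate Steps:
Function('s')(z) = 7 (Function('s')(z) = Add(4, 3) = 7)
Function('a')(d) = Add(Mul(-1, d), Mul(2, d, Add(7, d))) (Function('a')(d) = Add(Mul(Add(d, 7), Add(d, d)), Mul(-1, d)) = Add(Mul(Add(7, d), Mul(2, d)), Mul(-1, d)) = Add(Mul(2, d, Add(7, d)), Mul(-1, d)) = Add(Mul(-1, d), Mul(2, d, Add(7, d))))
Mul(Mul(O, Add(15, -10)), Function('a')(-3)) = Mul(Mul(-17, Add(15, -10)), Mul(-3, Add(13, Mul(2, -3)))) = Mul(Mul(-17, 5), Mul(-3, Add(13, -6))) = Mul(-85, Mul(-3, 7)) = Mul(-85, -21) = 1785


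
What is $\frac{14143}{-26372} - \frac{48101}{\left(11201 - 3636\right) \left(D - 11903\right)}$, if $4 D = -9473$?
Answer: $- \frac{6102552539287}{11388696115300} \approx -0.53584$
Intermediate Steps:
$D = - \frac{9473}{4}$ ($D = \frac{1}{4} \left(-9473\right) = - \frac{9473}{4} \approx -2368.3$)
$\frac{14143}{-26372} - \frac{48101}{\left(11201 - 3636\right) \left(D - 11903\right)} = \frac{14143}{-26372} - \frac{48101}{\left(11201 - 3636\right) \left(- \frac{9473}{4} - 11903\right)} = 14143 \left(- \frac{1}{26372}\right) - \frac{48101}{7565 \left(- \frac{57085}{4}\right)} = - \frac{14143}{26372} - \frac{48101}{- \frac{431848025}{4}} = - \frac{14143}{26372} - - \frac{192404}{431848025} = - \frac{14143}{26372} + \frac{192404}{431848025} = - \frac{6102552539287}{11388696115300}$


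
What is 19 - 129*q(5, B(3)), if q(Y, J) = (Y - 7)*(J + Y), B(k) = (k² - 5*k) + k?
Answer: 535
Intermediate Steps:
B(k) = k² - 4*k
q(Y, J) = (-7 + Y)*(J + Y)
19 - 129*q(5, B(3)) = 19 - 129*(5² - 21*(-4 + 3) - 7*5 + (3*(-4 + 3))*5) = 19 - 129*(25 - 21*(-1) - 35 + (3*(-1))*5) = 19 - 129*(25 - 7*(-3) - 35 - 3*5) = 19 - 129*(25 + 21 - 35 - 15) = 19 - 129*(-4) = 19 + 516 = 535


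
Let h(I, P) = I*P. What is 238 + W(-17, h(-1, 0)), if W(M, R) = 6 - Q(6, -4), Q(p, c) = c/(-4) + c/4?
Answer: 244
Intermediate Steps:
Q(p, c) = 0 (Q(p, c) = c*(-¼) + c*(¼) = -c/4 + c/4 = 0)
W(M, R) = 6 (W(M, R) = 6 - 1*0 = 6 + 0 = 6)
238 + W(-17, h(-1, 0)) = 238 + 6 = 244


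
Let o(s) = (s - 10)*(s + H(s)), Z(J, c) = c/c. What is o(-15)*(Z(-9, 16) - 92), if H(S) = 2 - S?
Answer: 4550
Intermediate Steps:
Z(J, c) = 1
o(s) = -20 + 2*s (o(s) = (s - 10)*(s + (2 - s)) = (-10 + s)*2 = -20 + 2*s)
o(-15)*(Z(-9, 16) - 92) = (-20 + 2*(-15))*(1 - 92) = (-20 - 30)*(-91) = -50*(-91) = 4550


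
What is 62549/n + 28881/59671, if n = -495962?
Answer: 10591517143/29594548502 ≈ 0.35789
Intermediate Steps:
62549/n + 28881/59671 = 62549/(-495962) + 28881/59671 = 62549*(-1/495962) + 28881*(1/59671) = -62549/495962 + 28881/59671 = 10591517143/29594548502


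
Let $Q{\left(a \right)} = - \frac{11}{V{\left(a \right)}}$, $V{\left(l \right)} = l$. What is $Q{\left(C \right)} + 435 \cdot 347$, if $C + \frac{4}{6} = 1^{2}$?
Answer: $150912$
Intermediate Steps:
$C = \frac{1}{3}$ ($C = - \frac{2}{3} + 1^{2} = - \frac{2}{3} + 1 = \frac{1}{3} \approx 0.33333$)
$Q{\left(a \right)} = - \frac{11}{a}$
$Q{\left(C \right)} + 435 \cdot 347 = - 11 \frac{1}{\frac{1}{3}} + 435 \cdot 347 = \left(-11\right) 3 + 150945 = -33 + 150945 = 150912$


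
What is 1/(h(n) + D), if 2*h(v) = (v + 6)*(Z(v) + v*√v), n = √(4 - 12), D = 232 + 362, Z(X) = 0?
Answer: 1/(2*(297 - 2*2^(¾)*√I + 6*2^(¼)*I^(3/2))) ≈ 0.0017265 - 1.5901e-5*I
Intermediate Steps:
D = 594
n = 2*I*√2 (n = √(-8) = 2*I*√2 ≈ 2.8284*I)
h(v) = v^(3/2)*(6 + v)/2 (h(v) = ((v + 6)*(0 + v*√v))/2 = ((6 + v)*(0 + v^(3/2)))/2 = ((6 + v)*v^(3/2))/2 = (v^(3/2)*(6 + v))/2 = v^(3/2)*(6 + v)/2)
1/(h(n) + D) = 1/((2*I*√2)^(3/2)*(6 + 2*I*√2)/2 + 594) = 1/((4*2^(¼)*I^(3/2))*(6 + 2*I*√2)/2 + 594) = 1/(2*2^(¼)*I^(3/2)*(6 + 2*I*√2) + 594) = 1/(594 + 2*2^(¼)*I^(3/2)*(6 + 2*I*√2))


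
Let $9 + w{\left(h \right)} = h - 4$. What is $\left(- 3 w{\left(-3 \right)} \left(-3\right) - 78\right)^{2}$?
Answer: $49284$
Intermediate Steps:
$w{\left(h \right)} = -13 + h$ ($w{\left(h \right)} = -9 + \left(h - 4\right) = -9 + \left(-4 + h\right) = -13 + h$)
$\left(- 3 w{\left(-3 \right)} \left(-3\right) - 78\right)^{2} = \left(- 3 \left(-13 - 3\right) \left(-3\right) - 78\right)^{2} = \left(\left(-3\right) \left(-16\right) \left(-3\right) - 78\right)^{2} = \left(48 \left(-3\right) - 78\right)^{2} = \left(-144 - 78\right)^{2} = \left(-222\right)^{2} = 49284$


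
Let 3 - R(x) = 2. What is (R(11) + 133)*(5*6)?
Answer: 4020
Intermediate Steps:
R(x) = 1 (R(x) = 3 - 1*2 = 3 - 2 = 1)
(R(11) + 133)*(5*6) = (1 + 133)*(5*6) = 134*30 = 4020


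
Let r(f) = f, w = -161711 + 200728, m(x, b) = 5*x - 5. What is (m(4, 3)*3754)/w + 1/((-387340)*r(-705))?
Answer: 15376836396017/10654555569900 ≈ 1.4432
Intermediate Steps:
m(x, b) = -5 + 5*x
w = 39017
(m(4, 3)*3754)/w + 1/((-387340)*r(-705)) = ((-5 + 5*4)*3754)/39017 + 1/(-387340*(-705)) = ((-5 + 20)*3754)*(1/39017) - 1/387340*(-1/705) = (15*3754)*(1/39017) + 1/273074700 = 56310*(1/39017) + 1/273074700 = 56310/39017 + 1/273074700 = 15376836396017/10654555569900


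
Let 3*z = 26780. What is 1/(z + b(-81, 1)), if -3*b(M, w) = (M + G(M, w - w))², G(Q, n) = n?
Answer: 3/20219 ≈ 0.00014838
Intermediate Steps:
z = 26780/3 (z = (⅓)*26780 = 26780/3 ≈ 8926.7)
b(M, w) = -M²/3 (b(M, w) = -(M + (w - w))²/3 = -(M + 0)²/3 = -M²/3)
1/(z + b(-81, 1)) = 1/(26780/3 - ⅓*(-81)²) = 1/(26780/3 - ⅓*6561) = 1/(26780/3 - 2187) = 1/(20219/3) = 3/20219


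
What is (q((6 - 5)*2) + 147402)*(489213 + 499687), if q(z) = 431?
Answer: 146192053700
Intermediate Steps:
(q((6 - 5)*2) + 147402)*(489213 + 499687) = (431 + 147402)*(489213 + 499687) = 147833*988900 = 146192053700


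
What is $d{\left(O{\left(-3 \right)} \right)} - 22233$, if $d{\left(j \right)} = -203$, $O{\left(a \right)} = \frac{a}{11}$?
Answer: $-22436$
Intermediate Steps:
$O{\left(a \right)} = \frac{a}{11}$ ($O{\left(a \right)} = a \frac{1}{11} = \frac{a}{11}$)
$d{\left(O{\left(-3 \right)} \right)} - 22233 = -203 - 22233 = -22436$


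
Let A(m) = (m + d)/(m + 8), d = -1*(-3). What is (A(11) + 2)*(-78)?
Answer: -4056/19 ≈ -213.47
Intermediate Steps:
d = 3
A(m) = (3 + m)/(8 + m) (A(m) = (m + 3)/(m + 8) = (3 + m)/(8 + m))
(A(11) + 2)*(-78) = ((3 + 11)/(8 + 11) + 2)*(-78) = (14/19 + 2)*(-78) = (52/19)*(-78) = -4056/19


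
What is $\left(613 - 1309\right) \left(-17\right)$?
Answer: $11832$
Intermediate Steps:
$\left(613 - 1309\right) \left(-17\right) = \left(-696\right) \left(-17\right) = 11832$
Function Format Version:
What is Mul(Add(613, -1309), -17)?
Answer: 11832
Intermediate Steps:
Mul(Add(613, -1309), -17) = Mul(-696, -17) = 11832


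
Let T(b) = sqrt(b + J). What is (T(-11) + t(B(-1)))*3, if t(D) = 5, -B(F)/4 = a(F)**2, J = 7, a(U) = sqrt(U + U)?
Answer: 15 + 6*I ≈ 15.0 + 6.0*I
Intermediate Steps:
a(U) = sqrt(2)*sqrt(U) (a(U) = sqrt(2*U) = sqrt(2)*sqrt(U))
B(F) = -8*F (B(F) = -4*2*F = -8*F)
T(b) = sqrt(7 + b) (T(b) = sqrt(b + 7) = sqrt(7 + b))
(T(-11) + t(B(-1)))*3 = (sqrt(7 - 11) + 5)*3 = (sqrt(-4) + 5)*3 = (2*I + 5)*3 = (5 + 2*I)*3 = 15 + 6*I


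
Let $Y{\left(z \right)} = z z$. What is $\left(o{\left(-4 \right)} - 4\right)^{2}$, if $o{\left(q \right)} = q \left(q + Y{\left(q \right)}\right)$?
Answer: $2704$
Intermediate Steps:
$Y{\left(z \right)} = z^{2}$
$o{\left(q \right)} = q \left(q + q^{2}\right)$
$\left(o{\left(-4 \right)} - 4\right)^{2} = \left(\left(-4\right)^{2} \left(1 - 4\right) - 4\right)^{2} = \left(16 \left(-3\right) - 4\right)^{2} = \left(-48 - 4\right)^{2} = \left(-52\right)^{2} = 2704$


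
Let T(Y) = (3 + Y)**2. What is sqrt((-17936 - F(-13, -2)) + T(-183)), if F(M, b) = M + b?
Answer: sqrt(14479) ≈ 120.33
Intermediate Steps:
sqrt((-17936 - F(-13, -2)) + T(-183)) = sqrt((-17936 - (-13 - 2)) + (3 - 183)**2) = sqrt((-17936 - 1*(-15)) + (-180)**2) = sqrt((-17936 + 15) + 32400) = sqrt(-17921 + 32400) = sqrt(14479)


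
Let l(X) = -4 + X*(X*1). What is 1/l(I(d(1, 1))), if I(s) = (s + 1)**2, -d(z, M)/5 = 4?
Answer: 1/130317 ≈ 7.6736e-6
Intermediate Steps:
d(z, M) = -20 (d(z, M) = -5*4 = -20)
I(s) = (1 + s)**2
l(X) = -4 + X**2 (l(X) = -4 + X*X = -4 + X**2)
1/l(I(d(1, 1))) = 1/(-4 + ((1 - 20)**2)**2) = 1/(-4 + ((-19)**2)**2) = 1/(-4 + 361**2) = 1/(-4 + 130321) = 1/130317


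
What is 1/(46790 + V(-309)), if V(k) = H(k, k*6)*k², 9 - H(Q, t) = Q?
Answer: 1/30409748 ≈ 3.2884e-8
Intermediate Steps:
H(Q, t) = 9 - Q
V(k) = k²*(9 - k) (V(k) = (9 - k)*k² = k²*(9 - k))
1/(46790 + V(-309)) = 1/(46790 + (-309)²*(9 - 1*(-309))) = 1/(46790 + 95481*(9 + 309)) = 1/(46790 + 95481*318) = 1/(46790 + 30362958) = 1/30409748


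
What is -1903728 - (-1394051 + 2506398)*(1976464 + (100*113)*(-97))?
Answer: -979272158036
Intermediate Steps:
-1903728 - (-1394051 + 2506398)*(1976464 + (100*113)*(-97)) = -1903728 - 1112347*(1976464 + 11300*(-97)) = -1903728 - 1112347*(1976464 - 1096100) = -1903728 - 1112347*880364 = -1903728 - 1*979270254308 = -1903728 - 979270254308 = -979272158036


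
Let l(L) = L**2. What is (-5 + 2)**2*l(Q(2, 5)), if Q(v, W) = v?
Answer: 36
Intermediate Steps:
(-5 + 2)**2*l(Q(2, 5)) = (-5 + 2)**2*2**2 = (-3)**2*4 = 9*4 = 36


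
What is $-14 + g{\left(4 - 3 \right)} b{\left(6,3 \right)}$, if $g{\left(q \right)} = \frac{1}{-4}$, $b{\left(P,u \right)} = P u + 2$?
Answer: $-19$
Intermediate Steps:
$b{\left(P,u \right)} = 2 + P u$
$g{\left(q \right)} = - \frac{1}{4}$
$-14 + g{\left(4 - 3 \right)} b{\left(6,3 \right)} = -14 - \frac{2 + 6 \cdot 3}{4} = -14 - \frac{2 + 18}{4} = -14 - 5 = -19$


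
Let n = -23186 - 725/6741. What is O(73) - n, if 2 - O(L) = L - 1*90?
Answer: 156425630/6741 ≈ 23205.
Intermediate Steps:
O(L) = 92 - L (O(L) = 2 - (L - 1*90) = 2 - (L - 90) = 2 - (-90 + L) = 2 + (90 - L) = 92 - L)
n = -156297551/6741 (n = -23186 - 725*1/6741 = -23186 - 725/6741 = -156297551/6741 ≈ -23186.)
O(73) - n = (92 - 1*73) - 1*(-156297551/6741) = (92 - 73) + 156297551/6741 = 19 + 156297551/6741 = 156425630/6741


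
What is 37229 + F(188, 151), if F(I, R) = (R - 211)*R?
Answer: 28169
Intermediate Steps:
F(I, R) = R*(-211 + R) (F(I, R) = (-211 + R)*R = R*(-211 + R))
37229 + F(188, 151) = 37229 + 151*(-211 + 151) = 37229 + 151*(-60) = 37229 - 9060 = 28169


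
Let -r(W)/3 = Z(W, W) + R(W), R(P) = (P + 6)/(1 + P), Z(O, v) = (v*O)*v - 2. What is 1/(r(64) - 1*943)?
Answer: -13/10235839 ≈ -1.2700e-6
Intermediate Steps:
Z(O, v) = -2 + O*v² (Z(O, v) = (O*v)*v - 2 = O*v² - 2 = -2 + O*v²)
R(P) = (6 + P)/(1 + P)
r(W) = 6 - 3*W³ - 3*(6 + W)/(1 + W) (r(W) = -3*((-2 + W*W²) + (6 + W)/(1 + W)) = -3*((-2 + W³) + (6 + W)/(1 + W)) = -3*(-2 + W³ + (6 + W)/(1 + W)) = 6 - 3*W³ - 3*(6 + W)/(1 + W))
1/(r(64) - 1*943) = 1/(3*(-6 - 1*64 + (1 + 64)*(2 - 1*64³))/(1 + 64) - 1*943) = 1/(3*(-6 - 64 + 65*(2 - 1*262144))/65 - 943) = 1/(3*(1/65)*(-6 - 64 + 65*(2 - 262144)) - 943) = 1/(3*(1/65)*(-6 - 64 + 65*(-262142)) - 943) = 1/(3*(1/65)*(-6 - 64 - 17039230) - 943) = 1/(3*(1/65)*(-17039300) - 943) = 1/(-10223580/13 - 943) = 1/(-10235839/13) = -13/10235839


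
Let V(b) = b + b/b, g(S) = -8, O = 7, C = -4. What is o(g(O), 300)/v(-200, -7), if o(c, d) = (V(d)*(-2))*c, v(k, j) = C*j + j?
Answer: 688/3 ≈ 229.33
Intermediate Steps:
v(k, j) = -3*j (v(k, j) = -4*j + j = -3*j)
V(b) = 1 + b (V(b) = b + 1 = 1 + b)
o(c, d) = c*(-2 - 2*d) (o(c, d) = ((1 + d)*(-2))*c = (-2 - 2*d)*c = c*(-2 - 2*d))
o(g(O), 300)/v(-200, -7) = (-2*(-8)*(1 + 300))/((-3*(-7))) = -2*(-8)*301/21 = 4816*(1/21) = 688/3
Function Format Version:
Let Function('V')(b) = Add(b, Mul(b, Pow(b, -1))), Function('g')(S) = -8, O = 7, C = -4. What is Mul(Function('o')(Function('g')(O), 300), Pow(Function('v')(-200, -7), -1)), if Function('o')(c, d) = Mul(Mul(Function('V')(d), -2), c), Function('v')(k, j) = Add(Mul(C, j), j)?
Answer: Rational(688, 3) ≈ 229.33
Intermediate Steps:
Function('v')(k, j) = Mul(-3, j) (Function('v')(k, j) = Add(Mul(-4, j), j) = Mul(-3, j))
Function('V')(b) = Add(1, b) (Function('V')(b) = Add(b, 1) = Add(1, b))
Function('o')(c, d) = Mul(c, Add(-2, Mul(-2, d))) (Function('o')(c, d) = Mul(Mul(Add(1, d), -2), c) = Mul(Add(-2, Mul(-2, d)), c) = Mul(c, Add(-2, Mul(-2, d))))
Mul(Function('o')(Function('g')(O), 300), Pow(Function('v')(-200, -7), -1)) = Mul(Mul(-2, -8, Add(1, 300)), Pow(Mul(-3, -7), -1)) = Mul(Mul(-2, -8, 301), Pow(21, -1)) = Mul(4816, Rational(1, 21)) = Rational(688, 3)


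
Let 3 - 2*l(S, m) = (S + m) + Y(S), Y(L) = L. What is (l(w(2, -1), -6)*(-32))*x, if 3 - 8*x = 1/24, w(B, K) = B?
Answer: -355/12 ≈ -29.583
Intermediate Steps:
x = 71/192 (x = 3/8 - 1/8/24 = 3/8 - 1/8*1/24 = 3/8 - 1/192 = 71/192 ≈ 0.36979)
l(S, m) = 3/2 - S - m/2 (l(S, m) = 3/2 - ((S + m) + S)/2 = 3/2 - (m + 2*S)/2 = 3/2 + (-S - m/2) = 3/2 - S - m/2)
(l(w(2, -1), -6)*(-32))*x = ((3/2 - 1*2 - 1/2*(-6))*(-32))*(71/192) = ((3/2 - 2 + 3)*(-32))*(71/192) = ((5/2)*(-32))*(71/192) = -80*71/192 = -355/12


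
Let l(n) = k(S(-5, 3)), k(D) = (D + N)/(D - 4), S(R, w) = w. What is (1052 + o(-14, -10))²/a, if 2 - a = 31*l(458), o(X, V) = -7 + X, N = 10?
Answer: 1062961/405 ≈ 2624.6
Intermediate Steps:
k(D) = (10 + D)/(-4 + D) (k(D) = (D + 10)/(D - 4) = (10 + D)/(-4 + D))
l(n) = -13 (l(n) = (10 + 3)/(-4 + 3) = 13/(-1) = -1*13 = -13)
a = 405 (a = 2 - 31*(-13) = 2 - 1*(-403) = 2 + 403 = 405)
(1052 + o(-14, -10))²/a = (1052 + (-7 - 14))²/405 = (1052 - 21)²*(1/405) = 1031²*(1/405) = 1062961*(1/405) = 1062961/405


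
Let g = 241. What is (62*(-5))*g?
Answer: -74710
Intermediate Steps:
(62*(-5))*g = (62*(-5))*241 = -310*241 = -74710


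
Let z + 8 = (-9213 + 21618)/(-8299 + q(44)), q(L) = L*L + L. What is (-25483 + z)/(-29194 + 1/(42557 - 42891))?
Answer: 7686295908/8802183749 ≈ 0.87323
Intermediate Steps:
q(L) = L + L² (q(L) = L² + L = L + L²)
z = -62957/6319 (z = -8 + (-9213 + 21618)/(-8299 + 44*(1 + 44)) = -8 + 12405/(-8299 + 44*45) = -8 + 12405/(-8299 + 1980) = -8 + 12405/(-6319) = -8 + 12405*(-1/6319) = -8 - 12405/6319 = -62957/6319 ≈ -9.9631)
(-25483 + z)/(-29194 + 1/(42557 - 42891)) = (-25483 - 62957/6319)/(-29194 + 1/(42557 - 42891)) = -161090034/(6319*(-29194 + 1/(-334))) = -161090034/(6319*(-29194 - 1/334)) = -161090034/(6319*(-9750797/334)) = -161090034/6319*(-334/9750797) = 7686295908/8802183749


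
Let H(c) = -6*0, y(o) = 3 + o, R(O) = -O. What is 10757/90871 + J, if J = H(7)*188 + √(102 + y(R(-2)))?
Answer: 10757/90871 + √107 ≈ 10.462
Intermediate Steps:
H(c) = 0
J = √107 (J = 0*188 + √(102 + (3 - 1*(-2))) = 0 + √(102 + (3 + 2)) = 0 + √(102 + 5) = 0 + √107 = √107 ≈ 10.344)
10757/90871 + J = 10757/90871 + √107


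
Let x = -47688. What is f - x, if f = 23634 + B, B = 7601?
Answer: 78923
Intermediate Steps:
f = 31235 (f = 23634 + 7601 = 31235)
f - x = 31235 - 1*(-47688) = 31235 + 47688 = 78923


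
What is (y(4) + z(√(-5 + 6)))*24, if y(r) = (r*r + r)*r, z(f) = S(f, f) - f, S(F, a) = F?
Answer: 1920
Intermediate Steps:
z(f) = 0 (z(f) = f - f = 0)
y(r) = r*(r + r²) (y(r) = (r² + r)*r = (r + r²)*r = r*(r + r²))
(y(4) + z(√(-5 + 6)))*24 = (4²*(1 + 4) + 0)*24 = (16*5 + 0)*24 = (80 + 0)*24 = 80*24 = 1920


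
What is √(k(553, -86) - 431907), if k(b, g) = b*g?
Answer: 7*I*√9785 ≈ 692.43*I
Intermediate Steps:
√(k(553, -86) - 431907) = √(553*(-86) - 431907) = √(-47558 - 431907) = √(-479465) = 7*I*√9785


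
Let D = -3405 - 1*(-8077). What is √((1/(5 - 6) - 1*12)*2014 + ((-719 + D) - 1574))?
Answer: I*√23803 ≈ 154.28*I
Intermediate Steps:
D = 4672 (D = -3405 + 8077 = 4672)
√((1/(5 - 6) - 1*12)*2014 + ((-719 + D) - 1574)) = √((1/(5 - 6) - 1*12)*2014 + ((-719 + 4672) - 1574)) = √((1/(-1) - 12)*2014 + (3953 - 1574)) = √((-1 - 12)*2014 + 2379) = √(-13*2014 + 2379) = √(-26182 + 2379) = √(-23803) = I*√23803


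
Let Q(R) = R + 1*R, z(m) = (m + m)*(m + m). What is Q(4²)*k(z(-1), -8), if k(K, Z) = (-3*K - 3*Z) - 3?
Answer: 288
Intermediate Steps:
z(m) = 4*m² (z(m) = (2*m)*(2*m) = 4*m²)
Q(R) = 2*R (Q(R) = R + R = 2*R)
k(K, Z) = -3 - 3*K - 3*Z
Q(4²)*k(z(-1), -8) = (2*4²)*(-3 - 12*(-1)² - 3*(-8)) = (2*16)*(-3 - 12 + 24) = 32*(-3 - 3*4 + 24) = 32*(-3 - 12 + 24) = 32*9 = 288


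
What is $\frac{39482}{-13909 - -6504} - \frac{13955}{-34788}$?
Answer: $- \frac{1270163041}{257605140} \approx -4.9307$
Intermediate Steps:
$\frac{39482}{-13909 - -6504} - \frac{13955}{-34788} = \frac{39482}{-13909 + 6504} - - \frac{13955}{34788} = \frac{39482}{-7405} + \frac{13955}{34788} = 39482 \left(- \frac{1}{7405}\right) + \frac{13955}{34788} = - \frac{39482}{7405} + \frac{13955}{34788} = - \frac{1270163041}{257605140}$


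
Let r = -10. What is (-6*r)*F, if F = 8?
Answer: 480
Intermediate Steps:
(-6*r)*F = -6*(-10)*8 = 60*8 = 480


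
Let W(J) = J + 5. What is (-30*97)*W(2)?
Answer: -20370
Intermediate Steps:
W(J) = 5 + J
(-30*97)*W(2) = (-30*97)*(5 + 2) = -2910*7 = -20370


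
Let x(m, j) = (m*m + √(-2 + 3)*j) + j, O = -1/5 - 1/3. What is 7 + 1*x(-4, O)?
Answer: 329/15 ≈ 21.933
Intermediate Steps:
O = -8/15 (O = -1*⅕ - 1*⅓ = -⅕ - ⅓ = -8/15 ≈ -0.53333)
x(m, j) = m² + 2*j (x(m, j) = (m² + √1*j) + j = (m² + 1*j) + j = (m² + j) + j = (j + m²) + j = m² + 2*j)
7 + 1*x(-4, O) = 7 + 1*((-4)² + 2*(-8/15)) = 7 + 1*(16 - 16/15) = 7 + 1*(224/15) = 7 + 224/15 = 329/15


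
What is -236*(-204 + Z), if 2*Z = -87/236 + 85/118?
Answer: 96205/2 ≈ 48103.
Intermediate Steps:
Z = 83/472 (Z = (-87/236 + 85/118)/2 = (½)*(83/236) = 83/472 ≈ 0.17585)
-236*(-204 + Z) = -236*(-204 + 83/472) = -236*(-96205/472) = 96205/2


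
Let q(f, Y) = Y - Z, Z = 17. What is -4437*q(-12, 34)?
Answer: -75429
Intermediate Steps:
q(f, Y) = -17 + Y (q(f, Y) = Y - 1*17 = Y - 17 = -17 + Y)
-4437*q(-12, 34) = -4437*(-17 + 34) = -4437*17 = -75429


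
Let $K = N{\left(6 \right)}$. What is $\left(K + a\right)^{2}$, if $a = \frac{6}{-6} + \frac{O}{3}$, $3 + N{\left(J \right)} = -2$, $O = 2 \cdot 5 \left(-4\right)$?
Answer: $\frac{3364}{9} \approx 373.78$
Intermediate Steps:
$O = -40$ ($O = 10 \left(-4\right) = -40$)
$N{\left(J \right)} = -5$ ($N{\left(J \right)} = -3 - 2 = -5$)
$a = - \frac{43}{3}$ ($a = \frac{6}{-6} - \frac{40}{3} = 6 \left(- \frac{1}{6}\right) - \frac{40}{3} = -1 - \frac{40}{3} = - \frac{43}{3} \approx -14.333$)
$K = -5$
$\left(K + a\right)^{2} = \left(-5 - \frac{43}{3}\right)^{2} = \left(- \frac{58}{3}\right)^{2} = \frac{3364}{9}$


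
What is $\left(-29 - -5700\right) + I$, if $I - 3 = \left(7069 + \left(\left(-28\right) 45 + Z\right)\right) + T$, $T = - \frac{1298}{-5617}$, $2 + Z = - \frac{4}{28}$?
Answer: $\frac{451424908}{39319} \approx 11481.0$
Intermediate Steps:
$Z = - \frac{15}{7}$ ($Z = -2 - \frac{4}{28} = -2 - \frac{1}{7} = - \frac{15}{7} \approx -2.1429$)
$T = \frac{1298}{5617}$ ($T = \left(-1298\right) \left(- \frac{1}{5617}\right) = \frac{1298}{5617} \approx 0.23108$)
$I = \frac{228446859}{39319}$ ($I = 3 + \left(\left(7069 - \frac{8835}{7}\right) + \frac{1298}{5617}\right) = 3 + \left(\frac{40648}{7} + \frac{1298}{5617}\right) = 3 + \frac{228328902}{39319} = \frac{228446859}{39319} \approx 5810.1$)
$\left(-29 - -5700\right) + I = \left(-29 - -5700\right) + \frac{228446859}{39319} = \left(-29 + 5700\right) + \frac{228446859}{39319} = 5671 + \frac{228446859}{39319} = \frac{451424908}{39319}$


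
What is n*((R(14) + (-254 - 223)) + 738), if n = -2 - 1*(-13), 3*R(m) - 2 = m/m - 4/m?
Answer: 60500/21 ≈ 2881.0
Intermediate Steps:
R(m) = 1 - 4/(3*m) (R(m) = 2/3 + (m/m - 4/m)/3 = 2/3 + (1 - 4/m)/3 = 2/3 + (1/3 - 4/(3*m)) = 1 - 4/(3*m))
n = 11 (n = -2 + 13 = 11)
n*((R(14) + (-254 - 223)) + 738) = 11*(((-4/3 + 14)/14 + (-254 - 223)) + 738) = 11*(((1/14)*(38/3) - 477) + 738) = 11*((19/21 - 477) + 738) = 11*(-9998/21 + 738) = 11*(5500/21) = 60500/21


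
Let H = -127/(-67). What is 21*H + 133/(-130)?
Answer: 337799/8710 ≈ 38.783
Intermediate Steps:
H = 127/67 (H = -127*(-1/67) = 127/67 ≈ 1.8955)
21*H + 133/(-130) = 21*(127/67) + 133/(-130) = 2667/67 + 133*(-1/130) = 2667/67 - 133/130 = 337799/8710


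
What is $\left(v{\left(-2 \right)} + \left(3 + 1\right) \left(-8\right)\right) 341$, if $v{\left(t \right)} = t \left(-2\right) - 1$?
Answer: $-9889$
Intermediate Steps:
$v{\left(t \right)} = -1 - 2 t$ ($v{\left(t \right)} = - 2 t - 1 = -1 - 2 t$)
$\left(v{\left(-2 \right)} + \left(3 + 1\right) \left(-8\right)\right) 341 = \left(\left(-1 - -4\right) + \left(3 + 1\right) \left(-8\right)\right) 341 = \left(\left(-1 + 4\right) + 4 \left(-8\right)\right) 341 = \left(3 - 32\right) 341 = \left(-29\right) 341 = -9889$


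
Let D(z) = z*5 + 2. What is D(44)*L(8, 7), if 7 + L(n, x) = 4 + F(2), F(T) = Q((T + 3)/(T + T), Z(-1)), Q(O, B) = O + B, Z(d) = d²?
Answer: -333/2 ≈ -166.50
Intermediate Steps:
D(z) = 2 + 5*z (D(z) = 5*z + 2 = 2 + 5*z)
Q(O, B) = B + O
F(T) = 1 + (3 + T)/(2*T) (F(T) = (-1)² + (T + 3)/(T + T) = 1 + (3 + T)/((2*T)) = 1 + (3 + T)*(1/(2*T)) = 1 + (3 + T)/(2*T))
L(n, x) = -¾ (L(n, x) = -7 + (4 + (3/2)*(1 + 2)/2) = -7 + (4 + (3/2)*(½)*3) = -7 + (4 + 9/4) = -7 + 25/4 = -¾)
D(44)*L(8, 7) = (2 + 5*44)*(-¾) = (2 + 220)*(-¾) = 222*(-¾) = -333/2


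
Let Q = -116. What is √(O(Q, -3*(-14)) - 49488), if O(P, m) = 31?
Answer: 19*I*√137 ≈ 222.39*I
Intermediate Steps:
√(O(Q, -3*(-14)) - 49488) = √(31 - 49488) = √(-49457) = 19*I*√137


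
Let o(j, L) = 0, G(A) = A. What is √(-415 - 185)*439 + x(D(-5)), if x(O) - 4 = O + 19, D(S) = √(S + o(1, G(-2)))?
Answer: 23 + I*√5 + 4390*I*√6 ≈ 23.0 + 10756.0*I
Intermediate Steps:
D(S) = √S (D(S) = √(S + 0) = √S)
x(O) = 23 + O (x(O) = 4 + (O + 19) = 4 + (19 + O) = 23 + O)
√(-415 - 185)*439 + x(D(-5)) = √(-415 - 185)*439 + (23 + √(-5)) = √(-600)*439 + (23 + I*√5) = (10*I*√6)*439 + (23 + I*√5) = 4390*I*√6 + (23 + I*√5) = 23 + I*√5 + 4390*I*√6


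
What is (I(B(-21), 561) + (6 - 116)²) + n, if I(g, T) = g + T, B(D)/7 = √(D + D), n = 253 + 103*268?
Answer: 40518 + 7*I*√42 ≈ 40518.0 + 45.365*I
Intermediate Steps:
n = 27857 (n = 253 + 27604 = 27857)
B(D) = 7*√2*√D (B(D) = 7*√(D + D) = 7*√(2*D) = 7*(√2*√D) = 7*√2*√D)
I(g, T) = T + g
(I(B(-21), 561) + (6 - 116)²) + n = ((561 + 7*√2*√(-21)) + (6 - 116)²) + 27857 = ((561 + 7*√2*(I*√21)) + (-110)²) + 27857 = ((561 + 7*I*√42) + 12100) + 27857 = (12661 + 7*I*√42) + 27857 = 40518 + 7*I*√42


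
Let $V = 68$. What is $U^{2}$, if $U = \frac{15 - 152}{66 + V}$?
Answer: $\frac{18769}{17956} \approx 1.0453$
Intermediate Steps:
$U = - \frac{137}{134}$ ($U = \frac{15 - 152}{66 + 68} = - \frac{137}{134} \approx -1.0224$)
$U^{2} = \left(- \frac{137}{134}\right)^{2} = \frac{18769}{17956}$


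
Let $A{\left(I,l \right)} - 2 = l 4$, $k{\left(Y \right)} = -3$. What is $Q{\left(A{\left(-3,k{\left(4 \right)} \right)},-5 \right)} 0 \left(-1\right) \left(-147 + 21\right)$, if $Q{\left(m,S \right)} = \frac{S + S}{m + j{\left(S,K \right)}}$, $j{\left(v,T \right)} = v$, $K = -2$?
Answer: $0$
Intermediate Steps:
$A{\left(I,l \right)} = 2 + 4 l$ ($A{\left(I,l \right)} = 2 + l 4 = 2 + 4 l$)
$Q{\left(m,S \right)} = \frac{2 S}{S + m}$ ($Q{\left(m,S \right)} = \frac{S + S}{m + S} = \frac{2 S}{S + m}$)
$Q{\left(A{\left(-3,k{\left(4 \right)} \right)},-5 \right)} 0 \left(-1\right) \left(-147 + 21\right) = 2 \left(-5\right) \frac{1}{-5 + \left(2 + 4 \left(-3\right)\right)} 0 \left(-1\right) \left(-147 + 21\right) = 2 \left(-5\right) \frac{1}{-5 + \left(2 - 12\right)} 0 \left(-1\right) \left(-126\right) = 2 \left(-5\right) \frac{1}{-5 - 10} \cdot 0 \left(-1\right) \left(-126\right) = 2 \left(-5\right) \frac{1}{-15} \cdot 0 \left(-1\right) \left(-126\right) = 2 \left(-5\right) \left(- \frac{1}{15}\right) 0 \left(-1\right) \left(-126\right) = \frac{2}{3} \cdot 0 \left(-1\right) \left(-126\right) = 0 \left(-1\right) \left(-126\right) = 0 \left(-126\right) = 0$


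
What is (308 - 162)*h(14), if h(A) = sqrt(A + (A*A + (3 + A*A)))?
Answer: 146*sqrt(409) ≈ 2952.7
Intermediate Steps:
h(A) = sqrt(3 + A + 2*A**2) (h(A) = sqrt(A + (A**2 + (3 + A**2))) = sqrt(A + (3 + 2*A**2)) = sqrt(3 + A + 2*A**2))
(308 - 162)*h(14) = (308 - 162)*sqrt(3 + 14 + 2*14**2) = 146*sqrt(3 + 14 + 2*196) = 146*sqrt(3 + 14 + 392) = 146*sqrt(409)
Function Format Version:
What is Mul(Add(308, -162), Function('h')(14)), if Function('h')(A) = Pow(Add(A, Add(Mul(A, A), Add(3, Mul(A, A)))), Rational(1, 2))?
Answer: Mul(146, Pow(409, Rational(1, 2))) ≈ 2952.7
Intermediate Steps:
Function('h')(A) = Pow(Add(3, A, Mul(2, Pow(A, 2))), Rational(1, 2)) (Function('h')(A) = Pow(Add(A, Add(Pow(A, 2), Add(3, Pow(A, 2)))), Rational(1, 2)) = Pow(Add(A, Add(3, Mul(2, Pow(A, 2)))), Rational(1, 2)) = Pow(Add(3, A, Mul(2, Pow(A, 2))), Rational(1, 2)))
Mul(Add(308, -162), Function('h')(14)) = Mul(Add(308, -162), Pow(Add(3, 14, Mul(2, Pow(14, 2))), Rational(1, 2))) = Mul(146, Pow(Add(3, 14, Mul(2, 196)), Rational(1, 2))) = Mul(146, Pow(Add(3, 14, 392), Rational(1, 2))) = Mul(146, Pow(409, Rational(1, 2)))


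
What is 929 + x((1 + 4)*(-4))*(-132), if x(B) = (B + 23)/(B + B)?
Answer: 9389/10 ≈ 938.90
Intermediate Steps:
x(B) = (23 + B)/(2*B) (x(B) = (23 + B)/((2*B)) = (1/(2*B))*(23 + B) = (23 + B)/(2*B))
929 + x((1 + 4)*(-4))*(-132) = 929 + ((23 + (1 + 4)*(-4))/(2*(((1 + 4)*(-4)))))*(-132) = 929 + ((23 + 5*(-4))/(2*((5*(-4)))))*(-132) = 929 + ((½)*(23 - 20)/(-20))*(-132) = 929 + ((½)*(-1/20)*3)*(-132) = 929 - 3/40*(-132) = 929 + 99/10 = 9389/10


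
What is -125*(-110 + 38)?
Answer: 9000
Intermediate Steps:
-125*(-110 + 38) = -125*(-72) = 9000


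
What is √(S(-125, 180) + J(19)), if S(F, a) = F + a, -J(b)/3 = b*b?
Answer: 2*I*√257 ≈ 32.062*I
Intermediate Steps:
J(b) = -3*b² (J(b) = -3*b*b = -3*b²)
√(S(-125, 180) + J(19)) = √((-125 + 180) - 3*19²) = √(55 - 3*361) = √(55 - 1083) = √(-1028) = 2*I*√257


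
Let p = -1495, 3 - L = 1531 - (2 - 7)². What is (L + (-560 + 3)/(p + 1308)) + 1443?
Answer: -10663/187 ≈ -57.021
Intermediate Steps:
L = -1503 (L = 3 - (1531 - (2 - 7)²) = 3 - (1531 - 1*(-5)²) = 3 - (1531 - 1*25) = 3 - (1531 - 25) = 3 - 1*1506 = 3 - 1506 = -1503)
(L + (-560 + 3)/(p + 1308)) + 1443 = (-1503 + (-560 + 3)/(-1495 + 1308)) + 1443 = (-1503 - 557/(-187)) + 1443 = (-1503 - 557*(-1/187)) + 1443 = (-1503 + 557/187) + 1443 = -280504/187 + 1443 = -10663/187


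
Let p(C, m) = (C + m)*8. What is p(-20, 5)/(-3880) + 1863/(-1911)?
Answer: -58326/61789 ≈ -0.94395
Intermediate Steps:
p(C, m) = 8*C + 8*m
p(-20, 5)/(-3880) + 1863/(-1911) = (8*(-20) + 8*5)/(-3880) + 1863/(-1911) = (-160 + 40)*(-1/3880) + 1863*(-1/1911) = -120*(-1/3880) - 621/637 = 3/97 - 621/637 = -58326/61789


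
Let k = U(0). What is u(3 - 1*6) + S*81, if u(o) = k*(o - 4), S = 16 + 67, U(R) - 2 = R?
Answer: 6709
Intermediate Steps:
U(R) = 2 + R
k = 2 (k = 2 + 0 = 2)
S = 83
u(o) = -8 + 2*o (u(o) = 2*(o - 4) = 2*(-4 + o) = -8 + 2*o)
u(3 - 1*6) + S*81 = (-8 + 2*(3 - 1*6)) + 83*81 = (-8 + 2*(3 - 6)) + 6723 = (-8 + 2*(-3)) + 6723 = (-8 - 6) + 6723 = -14 + 6723 = 6709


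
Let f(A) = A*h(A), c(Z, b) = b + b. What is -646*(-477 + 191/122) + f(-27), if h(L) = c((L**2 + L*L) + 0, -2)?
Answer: 18741557/61 ≈ 3.0724e+5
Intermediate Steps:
c(Z, b) = 2*b
h(L) = -4 (h(L) = 2*(-2) = -4)
f(A) = -4*A (f(A) = A*(-4) = -4*A)
-646*(-477 + 191/122) + f(-27) = -646*(-477 + 191/122) - 4*(-27) = -646*(-477 + 191*(1/122)) + 108 = -646*(-477 + 191/122) + 108 = -646*(-58003/122) + 108 = 18734969/61 + 108 = 18741557/61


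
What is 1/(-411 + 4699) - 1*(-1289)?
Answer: 5527233/4288 ≈ 1289.0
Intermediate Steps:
1/(-411 + 4699) - 1*(-1289) = 1/4288 + 1289 = 5527233/4288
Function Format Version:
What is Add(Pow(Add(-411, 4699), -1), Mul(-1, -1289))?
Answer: Rational(5527233, 4288) ≈ 1289.0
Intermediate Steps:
Add(Pow(Add(-411, 4699), -1), Mul(-1, -1289)) = Add(Pow(4288, -1), 1289) = Add(Rational(1, 4288), 1289) = Rational(5527233, 4288)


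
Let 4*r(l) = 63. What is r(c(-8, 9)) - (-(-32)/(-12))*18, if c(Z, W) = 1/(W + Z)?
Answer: 255/4 ≈ 63.750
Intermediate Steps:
r(l) = 63/4 (r(l) = (¼)*63 = 63/4)
r(c(-8, 9)) - (-(-32)/(-12))*18 = 63/4 - (-(-32)/(-12))*18 = 63/4 - (-(-32)*(-1)/12)*18 = 63/4 - (-4*⅔)*18 = 63/4 - (-8)*18/3 = 63/4 - 1*(-48) = 63/4 + 48 = 255/4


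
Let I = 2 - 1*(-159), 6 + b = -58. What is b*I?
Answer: -10304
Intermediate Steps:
b = -64 (b = -6 - 58 = -64)
I = 161 (I = 2 + 159 = 161)
b*I = -64*161 = -10304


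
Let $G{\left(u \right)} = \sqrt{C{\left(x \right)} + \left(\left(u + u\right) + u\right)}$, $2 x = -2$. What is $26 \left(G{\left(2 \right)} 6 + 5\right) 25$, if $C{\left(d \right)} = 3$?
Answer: $14950$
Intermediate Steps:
$x = -1$ ($x = \frac{1}{2} \left(-2\right) = -1$)
$G{\left(u \right)} = \sqrt{3 + 3 u}$ ($G{\left(u \right)} = \sqrt{3 + \left(\left(u + u\right) + u\right)} = \sqrt{3 + \left(2 u + u\right)} = \sqrt{3 + 3 u}$)
$26 \left(G{\left(2 \right)} 6 + 5\right) 25 = 26 \left(\sqrt{3 + 3 \cdot 2} \cdot 6 + 5\right) 25 = 26 \left(\sqrt{3 + 6} \cdot 6 + 5\right) 25 = 26 \left(\sqrt{9} \cdot 6 + 5\right) 25 = 26 \left(3 \cdot 6 + 5\right) 25 = 26 \left(18 + 5\right) 25 = 26 \cdot 23 \cdot 25 = 598 \cdot 25 = 14950$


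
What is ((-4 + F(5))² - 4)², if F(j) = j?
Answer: 9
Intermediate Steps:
((-4 + F(5))² - 4)² = ((-4 + 5)² - 4)² = (1² - 4)² = (1 - 4)² = (-3)² = 9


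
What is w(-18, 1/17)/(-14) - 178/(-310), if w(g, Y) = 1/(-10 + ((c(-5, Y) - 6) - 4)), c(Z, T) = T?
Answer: 425029/735630 ≈ 0.57778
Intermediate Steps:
w(g, Y) = 1/(-20 + Y) (w(g, Y) = 1/(-10 + ((Y - 6) - 4)) = 1/(-10 + ((-6 + Y) - 4)) = 1/(-10 + (-10 + Y)) = 1/(-20 + Y))
w(-18, 1/17)/(-14) - 178/(-310) = 1/(-20 + 1/17*(-14)) - 178/(-310) = -1/14/(-20 + 1/17) - 178*(-1/310) = -1/14/(-339/17) + 89/155 = -17/339*(-1/14) + 89/155 = 17/4746 + 89/155 = 425029/735630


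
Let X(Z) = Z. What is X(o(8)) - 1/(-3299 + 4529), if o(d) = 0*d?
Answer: -1/1230 ≈ -0.00081301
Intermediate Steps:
o(d) = 0
X(o(8)) - 1/(-3299 + 4529) = 0 - 1/(-3299 + 4529) = 0 - 1/1230 = -1/1230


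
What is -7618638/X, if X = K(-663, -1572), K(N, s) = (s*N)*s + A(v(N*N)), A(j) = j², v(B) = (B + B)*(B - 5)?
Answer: -1269773/24888979392485407642872 ≈ -5.1017e-17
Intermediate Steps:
v(B) = 2*B*(-5 + B) (v(B) = (2*B)*(-5 + B) = 2*B*(-5 + B))
K(N, s) = N*s² + 4*N⁴*(-5 + N²)² (K(N, s) = (s*N)*s + (2*(N*N)*(-5 + N*N))² = (N*s)*s + (2*N²*(-5 + N²))² = N*s² + 4*N⁴*(-5 + N²)²)
X = 149333876354912445857232 (X = -663*((-1572)² + 4*(-663)³*(-5 + (-663)²)²) = -663*(2471184 + 4*(-291434247)*(-5 + 439569)²) = -663*(2471184 + 4*(-291434247)*439564²) = -663*(2471184 + 4*(-291434247)*193216510096) = -663*(2471184 - 225239632511182630848) = -663*(-225239632511180159664) = 149333876354912445857232)
-7618638/X = -7618638/149333876354912445857232 = -7618638*1/149333876354912445857232 = -1269773/24888979392485407642872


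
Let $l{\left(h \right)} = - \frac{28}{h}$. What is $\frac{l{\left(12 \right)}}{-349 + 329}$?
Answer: $\frac{7}{60} \approx 0.11667$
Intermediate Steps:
$\frac{l{\left(12 \right)}}{-349 + 329} = \frac{\left(-28\right) \frac{1}{12}}{-349 + 329} = \frac{\left(-28\right) \frac{1}{12}}{-20} = \left(- \frac{7}{3}\right) \left(- \frac{1}{20}\right) = \frac{7}{60}$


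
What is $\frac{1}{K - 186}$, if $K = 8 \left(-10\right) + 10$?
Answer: $- \frac{1}{256} \approx -0.0039063$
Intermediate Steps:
$K = -70$ ($K = -80 + 10 = -70$)
$\frac{1}{K - 186} = \frac{1}{-70 - 186} = \frac{1}{-256} = - \frac{1}{256}$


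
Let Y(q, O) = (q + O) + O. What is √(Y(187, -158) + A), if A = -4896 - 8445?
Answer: I*√13470 ≈ 116.06*I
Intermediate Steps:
Y(q, O) = q + 2*O (Y(q, O) = (O + q) + O = q + 2*O)
A = -13341
√(Y(187, -158) + A) = √((187 + 2*(-158)) - 13341) = √((187 - 316) - 13341) = √(-129 - 13341) = √(-13470) = I*√13470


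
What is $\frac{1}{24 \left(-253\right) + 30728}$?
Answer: $\frac{1}{24656} \approx 4.0558 \cdot 10^{-5}$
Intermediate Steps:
$\frac{1}{24 \left(-253\right) + 30728} = \frac{1}{-6072 + 30728} = \frac{1}{24656}$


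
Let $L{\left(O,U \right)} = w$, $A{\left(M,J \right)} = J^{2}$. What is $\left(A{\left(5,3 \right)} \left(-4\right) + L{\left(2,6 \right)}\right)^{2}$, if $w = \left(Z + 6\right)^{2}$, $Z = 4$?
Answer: $4096$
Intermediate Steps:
$w = 100$ ($w = \left(4 + 6\right)^{2} = 10^{2} = 100$)
$L{\left(O,U \right)} = 100$
$\left(A{\left(5,3 \right)} \left(-4\right) + L{\left(2,6 \right)}\right)^{2} = \left(3^{2} \left(-4\right) + 100\right)^{2} = \left(9 \left(-4\right) + 100\right)^{2} = \left(-36 + 100\right)^{2} = 64^{2} = 4096$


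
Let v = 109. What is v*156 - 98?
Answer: 16906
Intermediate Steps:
v*156 - 98 = 109*156 - 98 = 17004 - 98 = 16906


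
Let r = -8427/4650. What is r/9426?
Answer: -2809/14610300 ≈ -0.00019226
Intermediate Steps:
r = -2809/1550 (r = -8427*1/4650 = -2809/1550 ≈ -1.8123)
r/9426 = -2809/1550/9426 = -2809/1550*1/9426 = -2809/14610300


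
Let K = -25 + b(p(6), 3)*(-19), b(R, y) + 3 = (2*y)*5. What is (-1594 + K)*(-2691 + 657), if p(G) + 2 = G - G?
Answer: 4336488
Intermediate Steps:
p(G) = -2 (p(G) = -2 + (G - G) = -2 + 0 = -2)
b(R, y) = -3 + 10*y (b(R, y) = -3 + (2*y)*5 = -3 + 10*y)
K = -538 (K = -25 + (-3 + 10*3)*(-19) = -25 + (-3 + 30)*(-19) = -25 + 27*(-19) = -25 - 513 = -538)
(-1594 + K)*(-2691 + 657) = (-1594 - 538)*(-2691 + 657) = -2132*(-2034) = 4336488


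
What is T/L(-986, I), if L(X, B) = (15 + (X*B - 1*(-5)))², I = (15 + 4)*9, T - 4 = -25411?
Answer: -25407/28421239396 ≈ -8.9394e-7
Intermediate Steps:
T = -25407 (T = 4 - 25411 = -25407)
I = 171 (I = 19*9 = 171)
L(X, B) = (20 + B*X)² (L(X, B) = (15 + (B*X + 5))² = (15 + (5 + B*X))² = (20 + B*X)²)
T/L(-986, I) = -25407/(20 + 171*(-986))² = -25407/(20 - 168606)² = -25407/((-168586)²) = -25407/28421239396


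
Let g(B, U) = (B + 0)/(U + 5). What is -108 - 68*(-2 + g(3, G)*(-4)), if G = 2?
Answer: 1012/7 ≈ 144.57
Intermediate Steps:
g(B, U) = B/(5 + U)
-108 - 68*(-2 + g(3, G)*(-4)) = -108 - 68*(-2 + (3/(5 + 2))*(-4)) = -108 - 68*(-2 + (3/7)*(-4)) = -108 - 68*(-2 - 12/7) = -108 - 68*(-26/7) = -108 + 1768/7 = 1012/7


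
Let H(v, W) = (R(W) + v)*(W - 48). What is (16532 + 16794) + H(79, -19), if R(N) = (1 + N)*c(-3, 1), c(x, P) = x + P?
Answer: 25621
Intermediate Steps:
c(x, P) = P + x
R(N) = -2 - 2*N (R(N) = (1 + N)*(1 - 3) = (1 + N)*(-2) = -2 - 2*N)
H(v, W) = (-48 + W)*(-2 + v - 2*W) (H(v, W) = ((-2 - 2*W) + v)*(W - 48) = (-2 + v - 2*W)*(-48 + W) = (-48 + W)*(-2 + v - 2*W))
(16532 + 16794) + H(79, -19) = (16532 + 16794) + (96 - 48*79 - 2*(-19)² + 94*(-19) - 19*79) = 33326 + (96 - 3792 - 2*361 - 1786 - 1501) = 33326 + (96 - 3792 - 722 - 1786 - 1501) = 33326 - 7705 = 25621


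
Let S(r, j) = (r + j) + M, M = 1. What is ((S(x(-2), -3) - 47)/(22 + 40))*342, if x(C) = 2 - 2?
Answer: -8379/31 ≈ -270.29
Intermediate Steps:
x(C) = 0
S(r, j) = 1 + j + r (S(r, j) = (r + j) + 1 = (j + r) + 1 = 1 + j + r)
((S(x(-2), -3) - 47)/(22 + 40))*342 = (((1 - 3 + 0) - 47)/(22 + 40))*342 = ((-2 - 47)/62)*342 = -49*1/62*342 = -49/62*342 = -8379/31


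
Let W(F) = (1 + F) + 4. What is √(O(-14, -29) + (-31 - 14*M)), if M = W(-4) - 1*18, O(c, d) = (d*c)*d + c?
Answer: I*√11581 ≈ 107.61*I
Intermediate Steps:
W(F) = 5 + F
O(c, d) = c + c*d² (O(c, d) = (c*d)*d + c = c*d² + c = c + c*d²)
M = -17 (M = (5 - 4) - 1*18 = 1 - 18 = -17)
√(O(-14, -29) + (-31 - 14*M)) = √(-14*(1 + (-29)²) + (-31 - 14*(-17))) = √(-14*(1 + 841) + (-31 + 238)) = √(-14*842 + 207) = √(-11788 + 207) = √(-11581) = I*√11581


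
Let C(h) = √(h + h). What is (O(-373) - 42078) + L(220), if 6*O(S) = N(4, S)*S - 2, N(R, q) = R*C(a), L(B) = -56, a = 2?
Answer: -127895/3 ≈ -42632.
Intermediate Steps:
C(h) = √2*√h (C(h) = √(2*h) = √2*√h)
N(R, q) = 2*R (N(R, q) = R*(√2*√2) = R*2 = 2*R)
O(S) = -⅓ + 4*S/3 (O(S) = ((2*4)*S - 2)/6 = (8*S - 2)/6 = (-2 + 8*S)/6 = -⅓ + 4*S/3)
(O(-373) - 42078) + L(220) = ((-⅓ + (4/3)*(-373)) - 42078) - 56 = ((-⅓ - 1492/3) - 42078) - 56 = (-1493/3 - 42078) - 56 = -127727/3 - 56 = -127895/3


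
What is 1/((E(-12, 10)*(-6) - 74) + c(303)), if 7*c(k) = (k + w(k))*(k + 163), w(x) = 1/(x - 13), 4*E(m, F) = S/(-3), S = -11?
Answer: 290/5826643 ≈ 4.9771e-5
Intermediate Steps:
E(m, F) = 11/12 (E(m, F) = (-11/(-3))/4 = (-11*(-1/3))/4 = (1/4)*(11/3) = 11/12)
w(x) = 1/(-13 + x)
c(k) = (163 + k)*(k + 1/(-13 + k))/7 (c(k) = ((k + 1/(-13 + k))*(k + 163))/7 = ((k + 1/(-13 + k))*(163 + k))/7 = ((163 + k)*(k + 1/(-13 + k)))/7 = (163 + k)*(k + 1/(-13 + k))/7)
1/((E(-12, 10)*(-6) - 74) + c(303)) = 1/(((11/12)*(-6) - 74) + (163 + 303 + 303*(-13 + 303)*(163 + 303))/(7*(-13 + 303))) = 1/((-11/2 - 74) + (1/7)*(163 + 303 + 303*290*466)/290) = 1/(-159/2 + (1/7)*(1/290)*(163 + 303 + 40947420)) = 1/(-159/2 + (1/7)*(1/290)*40947886) = 1/(-159/2 + 2924849/145) = 1/(5826643/290) = 290/5826643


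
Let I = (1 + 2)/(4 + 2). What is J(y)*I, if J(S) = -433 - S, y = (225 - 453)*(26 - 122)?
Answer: -22321/2 ≈ -11161.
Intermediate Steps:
I = ½ (I = 3/6 = 3*(⅙) = ½ ≈ 0.50000)
y = 21888 (y = -228*(-96) = 21888)
J(y)*I = (-433 - 1*21888)*(½) = (-433 - 21888)*(½) = -22321*½ = -22321/2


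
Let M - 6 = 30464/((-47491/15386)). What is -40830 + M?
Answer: -2407491688/47491 ≈ -50694.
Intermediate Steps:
M = -468434158/47491 (M = 6 + 30464/((-47491/15386)) = 6 + 30464/((-47491*1/15386)) = 6 + 30464/(-47491/15386) = 6 + 30464*(-15386/47491) = 6 - 468719104/47491 = -468434158/47491 ≈ -9863.6)
-40830 + M = -40830 - 468434158/47491 = -2407491688/47491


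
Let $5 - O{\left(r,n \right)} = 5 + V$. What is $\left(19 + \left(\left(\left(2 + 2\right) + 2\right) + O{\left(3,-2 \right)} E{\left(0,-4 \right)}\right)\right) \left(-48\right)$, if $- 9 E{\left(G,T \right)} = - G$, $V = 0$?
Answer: $-1200$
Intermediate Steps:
$E{\left(G,T \right)} = \frac{G}{9}$ ($E{\left(G,T \right)} = - \frac{\left(-1\right) G}{9} = \frac{G}{9}$)
$O{\left(r,n \right)} = 0$ ($O{\left(r,n \right)} = 5 - \left(5 + 0\right) = 5 - 5 = 0$)
$\left(19 + \left(\left(\left(2 + 2\right) + 2\right) + O{\left(3,-2 \right)} E{\left(0,-4 \right)}\right)\right) \left(-48\right) = \left(19 + \left(\left(\left(2 + 2\right) + 2\right) + 0 \cdot \frac{1}{9} \cdot 0\right)\right) \left(-48\right) = \left(19 + \left(\left(4 + 2\right) + 0 \cdot 0\right)\right) \left(-48\right) = \left(19 + \left(6 + 0\right)\right) \left(-48\right) = \left(19 + 6\right) \left(-48\right) = 25 \left(-48\right) = -1200$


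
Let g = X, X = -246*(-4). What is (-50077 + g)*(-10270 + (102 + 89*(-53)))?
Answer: 730749305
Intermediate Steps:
X = 984
g = 984
(-50077 + g)*(-10270 + (102 + 89*(-53))) = (-50077 + 984)*(-10270 + (102 + 89*(-53))) = -49093*(-10270 + (102 - 4717)) = -49093*(-10270 - 4615) = -49093*(-14885) = 730749305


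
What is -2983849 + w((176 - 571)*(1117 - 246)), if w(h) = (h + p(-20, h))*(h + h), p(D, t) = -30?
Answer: 236751582901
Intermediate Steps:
w(h) = 2*h*(-30 + h) (w(h) = (h - 30)*(h + h) = (-30 + h)*(2*h) = 2*h*(-30 + h))
-2983849 + w((176 - 571)*(1117 - 246)) = -2983849 + 2*((176 - 571)*(1117 - 246))*(-30 + (176 - 571)*(1117 - 246)) = -2983849 + 2*(-395*871)*(-30 - 395*871) = -2983849 + 2*(-344045)*(-30 - 344045) = -2983849 + 2*(-344045)*(-344075) = -2983849 + 236754566750 = 236751582901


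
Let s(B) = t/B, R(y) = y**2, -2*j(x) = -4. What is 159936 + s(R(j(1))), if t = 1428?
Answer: 160293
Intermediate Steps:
j(x) = 2 (j(x) = -1/2*(-4) = 2)
s(B) = 1428/B
159936 + s(R(j(1))) = 159936 + 1428/(2**2) = 159936 + 1428/4 = 159936 + 1428*(1/4) = 159936 + 357 = 160293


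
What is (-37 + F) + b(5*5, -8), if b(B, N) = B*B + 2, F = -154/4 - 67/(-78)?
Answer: 21542/39 ≈ 552.36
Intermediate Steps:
F = -1468/39 (F = -154*¼ - 67*(-1/78) = -77/2 + 67/78 = -1468/39 ≈ -37.641)
b(B, N) = 2 + B² (b(B, N) = B² + 2 = 2 + B²)
(-37 + F) + b(5*5, -8) = (-37 - 1468/39) + (2 + (5*5)²) = -2911/39 + (2 + 25²) = -2911/39 + (2 + 625) = -2911/39 + 627 = 21542/39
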